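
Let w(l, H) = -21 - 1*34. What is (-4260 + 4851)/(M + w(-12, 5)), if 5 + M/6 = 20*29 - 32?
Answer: 591/3203 ≈ 0.18451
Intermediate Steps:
w(l, H) = -55 (w(l, H) = -21 - 34 = -55)
M = 3258 (M = -30 + 6*(20*29 - 32) = -30 + 6*(580 - 32) = -30 + 6*548 = -30 + 3288 = 3258)
(-4260 + 4851)/(M + w(-12, 5)) = (-4260 + 4851)/(3258 - 55) = 591/3203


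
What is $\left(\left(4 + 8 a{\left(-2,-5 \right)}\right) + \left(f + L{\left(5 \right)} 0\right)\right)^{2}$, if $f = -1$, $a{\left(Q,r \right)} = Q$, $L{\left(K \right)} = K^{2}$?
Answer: $169$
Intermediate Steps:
$\left(\left(4 + 8 a{\left(-2,-5 \right)}\right) + \left(f + L{\left(5 \right)} 0\right)\right)^{2} = \left(\left(4 + 8 \left(-2\right)\right) - \left(1 - 5^{2} \cdot 0\right)\right)^{2} = \left(\left(4 - 16\right) + \left(-1 + 25 \cdot 0\right)\right)^{2} = \left(-12 + \left(-1 + 0\right)\right)^{2} = \left(-12 - 1\right)^{2} = \left(-13\right)^{2} = 169$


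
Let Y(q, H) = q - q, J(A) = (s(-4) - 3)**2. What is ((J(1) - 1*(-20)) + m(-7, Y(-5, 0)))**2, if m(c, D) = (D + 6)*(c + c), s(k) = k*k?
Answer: 11025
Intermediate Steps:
s(k) = k**2
J(A) = 169 (J(A) = ((-4)**2 - 3)**2 = (16 - 3)**2 = 13**2 = 169)
Y(q, H) = 0
m(c, D) = 2*c*(6 + D) (m(c, D) = (6 + D)*(2*c) = 2*c*(6 + D))
((J(1) - 1*(-20)) + m(-7, Y(-5, 0)))**2 = ((169 - 1*(-20)) + 2*(-7)*(6 + 0))**2 = ((169 + 20) + 2*(-7)*6)**2 = (189 - 84)**2 = 105**2 = 11025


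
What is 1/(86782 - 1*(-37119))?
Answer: 1/123901 ≈ 8.0710e-6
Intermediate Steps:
1/(86782 - 1*(-37119)) = 1/(86782 + 37119) = 1/123901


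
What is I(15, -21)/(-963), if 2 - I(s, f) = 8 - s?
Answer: -1/107 ≈ -0.0093458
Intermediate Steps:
I(s, f) = -6 + s (I(s, f) = 2 - (8 - s) = 2 + (-8 + s) = -6 + s)
I(15, -21)/(-963) = (-6 + 15)/(-963) = 9*(-1/963) = -1/107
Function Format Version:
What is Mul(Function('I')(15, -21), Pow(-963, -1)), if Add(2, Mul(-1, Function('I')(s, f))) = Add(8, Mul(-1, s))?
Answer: Rational(-1, 107) ≈ -0.0093458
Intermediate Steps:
Function('I')(s, f) = Add(-6, s) (Function('I')(s, f) = Add(2, Mul(-1, Add(8, Mul(-1, s)))) = Add(2, Add(-8, s)) = Add(-6, s))
Mul(Function('I')(15, -21), Pow(-963, -1)) = Mul(Add(-6, 15), Pow(-963, -1)) = Mul(9, Rational(-1, 963)) = Rational(-1, 107)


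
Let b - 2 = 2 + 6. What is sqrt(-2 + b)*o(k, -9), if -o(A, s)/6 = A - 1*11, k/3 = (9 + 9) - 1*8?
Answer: -228*sqrt(2) ≈ -322.44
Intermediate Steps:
b = 10 (b = 2 + (2 + 6) = 2 + 8 = 10)
k = 30 (k = 3*((9 + 9) - 1*8) = 3*(18 - 8) = 3*10 = 30)
o(A, s) = 66 - 6*A (o(A, s) = -6*(A - 1*11) = -6*(A - 11) = -6*(-11 + A) = 66 - 6*A)
sqrt(-2 + b)*o(k, -9) = sqrt(-2 + 10)*(66 - 6*30) = sqrt(8)*(66 - 180) = (2*sqrt(2))*(-114) = -228*sqrt(2)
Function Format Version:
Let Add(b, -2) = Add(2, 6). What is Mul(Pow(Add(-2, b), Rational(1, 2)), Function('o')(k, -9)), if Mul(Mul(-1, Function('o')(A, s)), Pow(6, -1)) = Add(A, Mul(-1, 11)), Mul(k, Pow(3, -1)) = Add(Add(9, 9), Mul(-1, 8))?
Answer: Mul(-228, Pow(2, Rational(1, 2))) ≈ -322.44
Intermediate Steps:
b = 10 (b = Add(2, Add(2, 6)) = Add(2, 8) = 10)
k = 30 (k = Mul(3, Add(Add(9, 9), Mul(-1, 8))) = Mul(3, Add(18, -8)) = Mul(3, 10) = 30)
Function('o')(A, s) = Add(66, Mul(-6, A)) (Function('o')(A, s) = Mul(-6, Add(A, Mul(-1, 11))) = Mul(-6, Add(A, -11)) = Mul(-6, Add(-11, A)) = Add(66, Mul(-6, A)))
Mul(Pow(Add(-2, b), Rational(1, 2)), Function('o')(k, -9)) = Mul(Pow(Add(-2, 10), Rational(1, 2)), Add(66, Mul(-6, 30))) = Mul(Pow(8, Rational(1, 2)), Add(66, -180)) = Mul(Mul(2, Pow(2, Rational(1, 2))), -114) = Mul(-228, Pow(2, Rational(1, 2)))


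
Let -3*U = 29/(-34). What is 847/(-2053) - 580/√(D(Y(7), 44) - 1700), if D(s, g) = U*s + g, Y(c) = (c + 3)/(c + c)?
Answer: -847/2053 + 580*I*√844118646/1182239 ≈ -0.41257 + 14.254*I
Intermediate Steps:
U = 29/102 (U = -29/(3*(-34)) = -29*(-1)/(3*34) = -⅓*(-29/34) = 29/102 ≈ 0.28431)
Y(c) = (3 + c)/(2*c) (Y(c) = (3 + c)/((2*c)) = (3 + c)*(1/(2*c)) = (3 + c)/(2*c))
D(s, g) = g + 29*s/102 (D(s, g) = 29*s/102 + g = g + 29*s/102)
847/(-2053) - 580/√(D(Y(7), 44) - 1700) = 847/(-2053) - 580/√((44 + 29*((½)*(3 + 7)/7)/102) - 1700) = 847*(-1/2053) - 580/√((44 + 29*((½)*(⅐)*10)/102) - 1700) = -847/2053 - 580/√((44 + (29/102)*(5/7)) - 1700) = -847/2053 - 580/√((44 + 145/714) - 1700) = -847/2053 - 580/√(31561/714 - 1700) = -847/2053 - 580*(-I*√844118646/1182239) = -847/2053 - (-580)*I*√844118646/1182239 = -847/2053 + 580*I*√844118646/1182239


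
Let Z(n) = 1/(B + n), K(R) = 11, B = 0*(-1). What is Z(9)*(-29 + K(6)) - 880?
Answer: -882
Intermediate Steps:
B = 0
Z(n) = 1/n (Z(n) = 1/(0 + n) = 1/n)
Z(9)*(-29 + K(6)) - 880 = (-29 + 11)/9 - 880 = (⅑)*(-18) - 880 = -2 - 880 = -882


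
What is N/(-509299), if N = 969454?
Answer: -969454/509299 ≈ -1.9035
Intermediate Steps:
N/(-509299) = 969454/(-509299) = 969454*(-1/509299) = -969454/509299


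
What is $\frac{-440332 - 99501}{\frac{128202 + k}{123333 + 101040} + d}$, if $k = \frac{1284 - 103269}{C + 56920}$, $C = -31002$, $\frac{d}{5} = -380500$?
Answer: $\frac{1046430176185954}{3687867937499183} \approx 0.28375$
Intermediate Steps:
$d = -1902500$ ($d = 5 \left(-380500\right) = -1902500$)
$k = - \frac{101985}{25918}$ ($k = \frac{1284 - 103269}{-31002 + 56920} = - \frac{101985}{25918} \approx -3.9349$)
$\frac{-440332 - 99501}{\frac{128202 + k}{123333 + 101040} + d} = \frac{-440332 - 99501}{\frac{128202 - \frac{101985}{25918}}{123333 + 101040} - 1902500} = - \frac{539833}{\frac{3322637451}{25918 \cdot 224373} - 1902500} = - \frac{539833}{\frac{3322637451}{25918} \cdot \frac{1}{224373} - 1902500} = - \frac{539833}{\frac{1107545817}{1938433138} - 1902500} = - \frac{539833}{- \frac{3687867937499183}{1938433138}} = \left(-539833\right) \left(- \frac{1938433138}{3687867937499183}\right) = \frac{1046430176185954}{3687867937499183}$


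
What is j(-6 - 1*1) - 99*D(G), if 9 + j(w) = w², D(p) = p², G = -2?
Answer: -356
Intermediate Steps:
j(w) = -9 + w²
j(-6 - 1*1) - 99*D(G) = (-9 + (-6 - 1*1)²) - 99*(-2)² = (-9 + (-6 - 1)²) - 99*4 = (-9 + (-7)²) - 396 = (-9 + 49) - 396 = 40 - 396 = -356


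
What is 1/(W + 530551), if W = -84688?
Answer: 1/445863 ≈ 2.2428e-6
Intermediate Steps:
1/(W + 530551) = 1/(-84688 + 530551) = 1/445863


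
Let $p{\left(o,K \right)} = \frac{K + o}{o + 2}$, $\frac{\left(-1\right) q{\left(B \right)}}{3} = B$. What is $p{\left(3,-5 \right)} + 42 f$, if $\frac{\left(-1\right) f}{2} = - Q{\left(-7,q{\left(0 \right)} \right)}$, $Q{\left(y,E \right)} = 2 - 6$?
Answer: $- \frac{1682}{5} \approx -336.4$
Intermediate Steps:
$q{\left(B \right)} = - 3 B$
$Q{\left(y,E \right)} = -4$ ($Q{\left(y,E \right)} = 2 - 6 = -4$)
$p{\left(o,K \right)} = \frac{K + o}{2 + o}$
$f = -8$ ($f = - 2 \left(\left(-1\right) \left(-4\right)\right) = \left(-2\right) 4 = -8$)
$p{\left(3,-5 \right)} + 42 f = \frac{-5 + 3}{2 + 3} + 42 \left(-8\right) = \frac{1}{5} \left(-2\right) - 336 = - \frac{2}{5} - 336 = - \frac{1682}{5}$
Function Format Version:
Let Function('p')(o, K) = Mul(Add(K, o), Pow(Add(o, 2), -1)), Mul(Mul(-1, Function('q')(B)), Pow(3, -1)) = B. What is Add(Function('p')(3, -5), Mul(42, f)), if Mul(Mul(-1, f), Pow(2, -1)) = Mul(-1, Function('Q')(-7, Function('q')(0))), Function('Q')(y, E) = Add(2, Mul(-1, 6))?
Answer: Rational(-1682, 5) ≈ -336.40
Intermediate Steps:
Function('q')(B) = Mul(-3, B)
Function('Q')(y, E) = -4 (Function('Q')(y, E) = Add(2, -6) = -4)
Function('p')(o, K) = Mul(Pow(Add(2, o), -1), Add(K, o)) (Function('p')(o, K) = Mul(Add(K, o), Pow(Add(2, o), -1)) = Mul(Pow(Add(2, o), -1), Add(K, o)))
f = -8 (f = Mul(-2, Mul(-1, -4)) = Mul(-2, 4) = -8)
Add(Function('p')(3, -5), Mul(42, f)) = Add(Mul(Pow(Add(2, 3), -1), Add(-5, 3)), Mul(42, -8)) = Add(Mul(Pow(5, -1), -2), -336) = Add(Mul(Rational(1, 5), -2), -336) = Add(Rational(-2, 5), -336) = Rational(-1682, 5)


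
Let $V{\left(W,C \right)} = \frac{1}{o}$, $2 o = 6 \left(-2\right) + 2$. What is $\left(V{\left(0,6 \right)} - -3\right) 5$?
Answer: $14$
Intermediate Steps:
$o = -5$ ($o = \frac{6 \left(-2\right) + 2}{2} = \frac{-12 + 2}{2} = \frac{1}{2} \left(-10\right) = -5$)
$V{\left(W,C \right)} = - \frac{1}{5}$ ($V{\left(W,C \right)} = \frac{1}{-5} = - \frac{1}{5}$)
$\left(V{\left(0,6 \right)} - -3\right) 5 = \left(- \frac{1}{5} - -3\right) 5 = \left(- \frac{1}{5} + 3\right) 5 = \frac{14}{5} \cdot 5 = 14$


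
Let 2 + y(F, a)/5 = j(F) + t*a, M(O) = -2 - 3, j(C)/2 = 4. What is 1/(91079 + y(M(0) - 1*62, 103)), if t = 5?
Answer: 1/93684 ≈ 1.0674e-5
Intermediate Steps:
j(C) = 8 (j(C) = 2*4 = 8)
M(O) = -5
y(F, a) = 30 + 25*a (y(F, a) = -10 + 5*(8 + 5*a) = -10 + (40 + 25*a) = 30 + 25*a)
1/(91079 + y(M(0) - 1*62, 103)) = 1/(91079 + (30 + 25*103)) = 1/(91079 + (30 + 2575)) = 1/(91079 + 2605) = 1/93684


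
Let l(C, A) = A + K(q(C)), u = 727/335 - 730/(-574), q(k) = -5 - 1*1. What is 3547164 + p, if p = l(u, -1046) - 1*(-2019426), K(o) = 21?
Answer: 5565565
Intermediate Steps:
q(k) = -6 (q(k) = -5 - 1 = -6)
u = 330924/96145 (u = 727*(1/335) - 730*(-1/574) = 727/335 + 365/287 = 330924/96145 ≈ 3.4419)
l(C, A) = 21 + A (l(C, A) = A + 21 = 21 + A)
p = 2018401 (p = (21 - 1046) - 1*(-2019426) = -1025 + 2019426 = 2018401)
3547164 + p = 3547164 + 2018401 = 5565565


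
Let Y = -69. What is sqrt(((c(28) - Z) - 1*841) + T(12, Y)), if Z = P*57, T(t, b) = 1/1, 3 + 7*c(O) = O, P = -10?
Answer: I*sqrt(13055)/7 ≈ 16.323*I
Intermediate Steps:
c(O) = -3/7 + O/7
T(t, b) = 1
Z = -570 (Z = -10*57 = -570)
sqrt(((c(28) - Z) - 1*841) + T(12, Y)) = sqrt((((-3/7 + (1/7)*28) - 1*(-570)) - 1*841) + 1) = sqrt((((-3/7 + 4) + 570) - 841) + 1) = sqrt(((25/7 + 570) - 841) + 1) = sqrt((4015/7 - 841) + 1) = sqrt(-1872/7 + 1) = sqrt(-1865/7) = I*sqrt(13055)/7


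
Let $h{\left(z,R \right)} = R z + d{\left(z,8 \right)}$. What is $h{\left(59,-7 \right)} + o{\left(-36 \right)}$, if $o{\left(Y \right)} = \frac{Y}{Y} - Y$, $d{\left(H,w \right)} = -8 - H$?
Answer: $-443$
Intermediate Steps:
$h{\left(z,R \right)} = -8 - z + R z$ ($h{\left(z,R \right)} = R z - \left(8 + z\right) = -8 - z + R z$)
$o{\left(Y \right)} = 1 - Y$
$h{\left(59,-7 \right)} + o{\left(-36 \right)} = \left(-8 - 59 - 413\right) + \left(1 - -36\right) = \left(-8 - 59 - 413\right) + \left(1 + 36\right) = -480 + 37 = -443$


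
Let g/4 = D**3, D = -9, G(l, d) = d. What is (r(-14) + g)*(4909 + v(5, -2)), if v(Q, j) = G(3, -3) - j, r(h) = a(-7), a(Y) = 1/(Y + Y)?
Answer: -100184550/7 ≈ -1.4312e+7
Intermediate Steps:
a(Y) = 1/(2*Y)
r(h) = -1/14 (r(h) = (1/2)/(-7) = (1/2)*(-1/7) = -1/14)
g = -2916 (g = 4*(-9)**3 = 4*(-729) = -2916)
v(Q, j) = -3 - j
(r(-14) + g)*(4909 + v(5, -2)) = (-1/14 - 2916)*(4909 + (-3 - 1*(-2))) = -40825*(4909 + (-3 + 2))/14 = -40825*(4909 - 1)/14 = -40825/14*4908 = -100184550/7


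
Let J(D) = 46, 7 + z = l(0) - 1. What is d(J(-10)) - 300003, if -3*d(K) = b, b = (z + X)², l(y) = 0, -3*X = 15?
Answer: -900178/3 ≈ -3.0006e+5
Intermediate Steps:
X = -5 (X = -⅓*15 = -5)
z = -8 (z = -7 + (0 - 1) = -7 - 1 = -8)
b = 169 (b = (-8 - 5)² = (-13)² = 169)
d(K) = -169/3 (d(K) = -⅓*169 = -169/3)
d(J(-10)) - 300003 = -169/3 - 300003 = -900178/3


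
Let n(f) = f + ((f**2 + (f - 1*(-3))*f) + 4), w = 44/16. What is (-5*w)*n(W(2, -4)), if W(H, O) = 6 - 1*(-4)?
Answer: -3355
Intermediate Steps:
W(H, O) = 10 (W(H, O) = 6 + 4 = 10)
w = 11/4 (w = 44*(1/16) = 11/4 ≈ 2.7500)
n(f) = 4 + f + f**2 + f*(3 + f) (n(f) = f + ((f**2 + (f + 3)*f) + 4) = f + ((f**2 + (3 + f)*f) + 4) = f + ((f**2 + f*(3 + f)) + 4) = f + (4 + f**2 + f*(3 + f)) = 4 + f + f**2 + f*(3 + f))
(-5*w)*n(W(2, -4)) = (-5*11/4)*(4 + 2*10**2 + 4*10) = -55*(4 + 2*100 + 40)/4 = -55*(4 + 200 + 40)/4 = -55/4*244 = -3355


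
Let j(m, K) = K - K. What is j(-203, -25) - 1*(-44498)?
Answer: 44498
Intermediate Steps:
j(m, K) = 0
j(-203, -25) - 1*(-44498) = 0 - 1*(-44498) = 0 + 44498 = 44498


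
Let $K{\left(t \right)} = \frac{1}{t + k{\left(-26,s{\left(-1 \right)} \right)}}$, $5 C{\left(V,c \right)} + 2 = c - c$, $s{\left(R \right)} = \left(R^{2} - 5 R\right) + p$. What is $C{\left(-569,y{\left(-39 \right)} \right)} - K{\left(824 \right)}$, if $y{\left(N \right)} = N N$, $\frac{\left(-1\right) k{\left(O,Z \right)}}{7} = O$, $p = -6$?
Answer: $- \frac{2017}{5030} \approx -0.40099$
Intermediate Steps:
$s{\left(R \right)} = -6 + R^{2} - 5 R$ ($s{\left(R \right)} = \left(R^{2} - 5 R\right) - 6 = -6 + R^{2} - 5 R$)
$k{\left(O,Z \right)} = - 7 O$
$y{\left(N \right)} = N^{2}$
$C{\left(V,c \right)} = - \frac{2}{5}$ ($C{\left(V,c \right)} = - \frac{2}{5} + \frac{c - c}{5} = - \frac{2}{5} + \frac{1}{5} \cdot 0 = - \frac{2}{5} + 0 = - \frac{2}{5}$)
$K{\left(t \right)} = \frac{1}{182 + t}$ ($K{\left(t \right)} = \frac{1}{t - -182} = \frac{1}{t + 182} = \frac{1}{182 + t}$)
$C{\left(-569,y{\left(-39 \right)} \right)} - K{\left(824 \right)} = - \frac{2}{5} - \frac{1}{182 + 824} = - \frac{2}{5} - \frac{1}{1006} = - \frac{2017}{5030}$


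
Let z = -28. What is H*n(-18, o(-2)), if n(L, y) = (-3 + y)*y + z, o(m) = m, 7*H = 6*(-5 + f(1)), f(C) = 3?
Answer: 216/7 ≈ 30.857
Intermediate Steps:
H = -12/7 (H = (6*(-5 + 3))/7 = (6*(-2))/7 = (⅐)*(-12) = -12/7 ≈ -1.7143)
n(L, y) = -28 + y*(-3 + y) (n(L, y) = (-3 + y)*y - 28 = y*(-3 + y) - 28 = -28 + y*(-3 + y))
H*n(-18, o(-2)) = -12*(-28 + (-2)² - 3*(-2))/7 = -12*(-28 + 4 + 6)/7 = -12/7*(-18) = 216/7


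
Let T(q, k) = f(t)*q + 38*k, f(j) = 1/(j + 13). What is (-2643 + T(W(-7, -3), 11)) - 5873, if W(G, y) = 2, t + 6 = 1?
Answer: -32391/4 ≈ -8097.8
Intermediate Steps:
t = -5 (t = -6 + 1 = -5)
f(j) = 1/(13 + j)
T(q, k) = 38*k + q/8 (T(q, k) = q/(13 - 5) + 38*k = q/8 + 38*k = 38*k + q/8)
(-2643 + T(W(-7, -3), 11)) - 5873 = (-2643 + (38*11 + (⅛)*2)) - 5873 = (-2643 + (418 + ¼)) - 5873 = (-2643 + 1673/4) - 5873 = -8899/4 - 5873 = -32391/4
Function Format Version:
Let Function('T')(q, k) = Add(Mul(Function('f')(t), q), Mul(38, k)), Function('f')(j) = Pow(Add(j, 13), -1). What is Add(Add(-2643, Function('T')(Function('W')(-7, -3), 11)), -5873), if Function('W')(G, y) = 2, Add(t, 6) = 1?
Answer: Rational(-32391, 4) ≈ -8097.8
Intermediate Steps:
t = -5 (t = Add(-6, 1) = -5)
Function('f')(j) = Pow(Add(13, j), -1)
Function('T')(q, k) = Add(Mul(38, k), Mul(Rational(1, 8), q)) (Function('T')(q, k) = Add(Mul(Pow(Add(13, -5), -1), q), Mul(38, k)) = Add(Mul(Pow(8, -1), q), Mul(38, k)) = Add(Mul(Rational(1, 8), q), Mul(38, k)) = Add(Mul(38, k), Mul(Rational(1, 8), q)))
Add(Add(-2643, Function('T')(Function('W')(-7, -3), 11)), -5873) = Add(Add(-2643, Add(Mul(38, 11), Mul(Rational(1, 8), 2))), -5873) = Add(Add(-2643, Add(418, Rational(1, 4))), -5873) = Add(Add(-2643, Rational(1673, 4)), -5873) = Add(Rational(-8899, 4), -5873) = Rational(-32391, 4)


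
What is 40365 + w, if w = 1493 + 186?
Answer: 42044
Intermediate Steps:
w = 1679
40365 + w = 40365 + 1679 = 42044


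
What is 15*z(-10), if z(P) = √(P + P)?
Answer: 30*I*√5 ≈ 67.082*I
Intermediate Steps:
z(P) = √2*√P (z(P) = √(2*P) = √2*√P)
15*z(-10) = 15*(√2*√(-10)) = 15*(√2*(I*√10)) = 15*(2*I*√5) = 30*I*√5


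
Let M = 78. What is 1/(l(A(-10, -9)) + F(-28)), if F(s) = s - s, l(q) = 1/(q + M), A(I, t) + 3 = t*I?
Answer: 165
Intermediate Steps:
A(I, t) = -3 + I*t (A(I, t) = -3 + t*I = -3 + I*t)
l(q) = 1/(78 + q) (l(q) = 1/(q + 78) = 1/(78 + q))
F(s) = 0
1/(l(A(-10, -9)) + F(-28)) = 1/(1/(78 + (-3 - 10*(-9))) + 0) = 1/(1/(78 + (-3 + 90)) + 0) = 1/(1/(78 + 87) + 0) = 1/(1/165 + 0) = 1/(1/165) = 165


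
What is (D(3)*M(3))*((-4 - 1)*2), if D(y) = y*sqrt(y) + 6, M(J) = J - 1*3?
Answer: 0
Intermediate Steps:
M(J) = -3 + J (M(J) = J - 3 = -3 + J)
D(y) = 6 + y**(3/2) (D(y) = y**(3/2) + 6 = 6 + y**(3/2))
(D(3)*M(3))*((-4 - 1)*2) = ((6 + 3**(3/2))*(-3 + 3))*((-4 - 1)*2) = ((6 + 3*sqrt(3))*0)*(-5*2) = 0*(-10) = 0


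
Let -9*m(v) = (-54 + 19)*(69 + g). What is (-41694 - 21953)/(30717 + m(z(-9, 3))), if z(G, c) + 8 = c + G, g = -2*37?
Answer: -572823/276278 ≈ -2.0734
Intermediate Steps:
g = -74
z(G, c) = -8 + G + c (z(G, c) = -8 + (c + G) = -8 + (G + c) = -8 + G + c)
m(v) = -175/9 (m(v) = -(-54 + 19)*(69 - 74)/9 = -(-35)*(-5)/9 = -1/9*175 = -175/9)
(-41694 - 21953)/(30717 + m(z(-9, 3))) = (-41694 - 21953)/(30717 - 175/9) = -63647/276278/9 = -63647*9/276278 = -572823/276278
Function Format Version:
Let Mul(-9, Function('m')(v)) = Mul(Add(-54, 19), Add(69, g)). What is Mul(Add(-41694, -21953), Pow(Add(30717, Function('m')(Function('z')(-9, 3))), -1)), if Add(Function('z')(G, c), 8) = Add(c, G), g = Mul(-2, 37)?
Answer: Rational(-572823, 276278) ≈ -2.0734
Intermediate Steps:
g = -74
Function('z')(G, c) = Add(-8, G, c) (Function('z')(G, c) = Add(-8, Add(c, G)) = Add(-8, Add(G, c)) = Add(-8, G, c))
Function('m')(v) = Rational(-175, 9) (Function('m')(v) = Mul(Rational(-1, 9), Mul(Add(-54, 19), Add(69, -74))) = Mul(Rational(-1, 9), Mul(-35, -5)) = Mul(Rational(-1, 9), 175) = Rational(-175, 9))
Mul(Add(-41694, -21953), Pow(Add(30717, Function('m')(Function('z')(-9, 3))), -1)) = Mul(Add(-41694, -21953), Pow(Add(30717, Rational(-175, 9)), -1)) = Mul(-63647, Pow(Rational(276278, 9), -1)) = Mul(-63647, Rational(9, 276278)) = Rational(-572823, 276278)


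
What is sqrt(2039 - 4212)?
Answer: I*sqrt(2173) ≈ 46.615*I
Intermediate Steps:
sqrt(2039 - 4212) = sqrt(-2173) = I*sqrt(2173)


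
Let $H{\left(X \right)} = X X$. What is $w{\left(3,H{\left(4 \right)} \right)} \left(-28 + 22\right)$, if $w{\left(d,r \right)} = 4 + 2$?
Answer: $-36$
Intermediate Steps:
$H{\left(X \right)} = X^{2}$
$w{\left(d,r \right)} = 6$
$w{\left(3,H{\left(4 \right)} \right)} \left(-28 + 22\right) = 6 \left(-28 + 22\right) = 6 \left(-6\right) = -36$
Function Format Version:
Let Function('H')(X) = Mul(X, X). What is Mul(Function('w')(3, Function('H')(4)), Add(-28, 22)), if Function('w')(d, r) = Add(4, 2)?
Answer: -36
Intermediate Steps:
Function('H')(X) = Pow(X, 2)
Function('w')(d, r) = 6
Mul(Function('w')(3, Function('H')(4)), Add(-28, 22)) = Mul(6, Add(-28, 22)) = Mul(6, -6) = -36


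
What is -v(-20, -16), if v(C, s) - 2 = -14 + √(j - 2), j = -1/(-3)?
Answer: 12 - I*√15/3 ≈ 12.0 - 1.291*I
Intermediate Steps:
j = ⅓ (j = -1*(-⅓) = ⅓ ≈ 0.33333)
v(C, s) = -12 + I*√15/3 (v(C, s) = 2 + (-14 + √(⅓ - 2)) = 2 + (-14 + √(-5/3)) = 2 + (-14 + I*√15/3) = -12 + I*√15/3)
-v(-20, -16) = -(-12 + I*√15/3) = 12 - I*√15/3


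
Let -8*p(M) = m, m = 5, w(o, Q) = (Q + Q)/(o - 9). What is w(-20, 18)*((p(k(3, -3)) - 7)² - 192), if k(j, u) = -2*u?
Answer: 77103/464 ≈ 166.17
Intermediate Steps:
w(o, Q) = 2*Q/(-9 + o) (w(o, Q) = (2*Q)/(-9 + o) = 2*Q/(-9 + o))
p(M) = -5/8 (p(M) = -⅛*5 = -5/8)
w(-20, 18)*((p(k(3, -3)) - 7)² - 192) = (2*18/(-9 - 20))*((-5/8 - 7)² - 192) = (2*18/(-29))*((-61/8)² - 192) = (2*18*(-1/29))*(3721/64 - 192) = -36/29*(-8567/64) = 77103/464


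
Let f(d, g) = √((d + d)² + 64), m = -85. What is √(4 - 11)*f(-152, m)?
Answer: 136*I*√35 ≈ 804.59*I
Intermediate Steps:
f(d, g) = √(64 + 4*d²) (f(d, g) = √((2*d)² + 64) = √(4*d² + 64) = √(64 + 4*d²))
√(4 - 11)*f(-152, m) = √(4 - 11)*(2*√(16 + (-152)²)) = √(-7)*(2*√(16 + 23104)) = (I*√7)*(2*√23120) = (I*√7)*(2*(68*√5)) = (I*√7)*(136*√5) = 136*I*√35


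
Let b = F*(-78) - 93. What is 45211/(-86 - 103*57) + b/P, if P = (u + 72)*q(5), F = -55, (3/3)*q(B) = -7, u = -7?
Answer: -6510362/387205 ≈ -16.814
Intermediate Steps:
q(B) = -7
b = 4197 (b = -55*(-78) - 93 = 4290 - 93 = 4197)
P = -455 (P = (-7 + 72)*(-7) = 65*(-7) = -455)
45211/(-86 - 103*57) + b/P = 45211/(-86 - 103*57) + 4197/(-455) = 45211/(-86 - 5871) + 4197*(-1/455) = 45211/(-5957) - 4197/455 = 45211*(-1/5957) - 4197/455 = -45211/5957 - 4197/455 = -6510362/387205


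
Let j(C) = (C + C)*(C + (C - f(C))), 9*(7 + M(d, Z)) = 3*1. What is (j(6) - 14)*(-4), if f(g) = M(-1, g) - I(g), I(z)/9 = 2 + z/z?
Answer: -2136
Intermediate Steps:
M(d, Z) = -20/3 (M(d, Z) = -7 + (3*1)/9 = -7 + (⅑)*3 = -7 + ⅓ = -20/3)
I(z) = 27 (I(z) = 9*(2 + z/z) = 9*(2 + 1) = 9*3 = 27)
f(g) = -101/3 (f(g) = -20/3 - 1*27 = -20/3 - 27 = -101/3)
j(C) = 2*C*(101/3 + 2*C) (j(C) = (C + C)*(C + (C - 1*(-101/3))) = (2*C)*(C + (C + 101/3)) = (2*C)*(C + (101/3 + C)) = (2*C)*(101/3 + 2*C) = 2*C*(101/3 + 2*C))
(j(6) - 14)*(-4) = ((⅔)*6*(101 + 6*6) - 14)*(-4) = ((⅔)*6*(101 + 36) - 14)*(-4) = ((⅔)*6*137 - 14)*(-4) = (548 - 14)*(-4) = 534*(-4) = -2136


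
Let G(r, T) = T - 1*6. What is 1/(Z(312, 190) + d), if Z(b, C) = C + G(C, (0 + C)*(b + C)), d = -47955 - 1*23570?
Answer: 1/24039 ≈ 4.1599e-5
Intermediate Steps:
G(r, T) = -6 + T (G(r, T) = T - 6 = -6 + T)
d = -71525 (d = -47955 - 23570 = -71525)
Z(b, C) = -6 + C + C*(C + b) (Z(b, C) = C + (-6 + (0 + C)*(b + C)) = C + (-6 + C*(C + b)) = -6 + C + C*(C + b))
1/(Z(312, 190) + d) = 1/((-6 + 190 + 190*(190 + 312)) - 71525) = 1/((-6 + 190 + 190*502) - 71525) = 1/((-6 + 190 + 95380) - 71525) = 1/(95564 - 71525) = 1/24039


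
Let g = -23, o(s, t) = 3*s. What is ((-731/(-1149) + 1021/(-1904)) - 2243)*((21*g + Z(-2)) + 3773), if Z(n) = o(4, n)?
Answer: -8101099447883/1093848 ≈ -7.4061e+6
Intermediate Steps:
Z(n) = 12 (Z(n) = 3*4 = 12)
((-731/(-1149) + 1021/(-1904)) - 2243)*((21*g + Z(-2)) + 3773) = ((-731/(-1149) + 1021/(-1904)) - 2243)*((21*(-23) + 12) + 3773) = ((-731*(-1/1149) + 1021*(-1/1904)) - 2243)*((-483 + 12) + 3773) = ((731/1149 - 1021/1904) - 2243)*(-471 + 3773) = (218695/2187696 - 2243)*3302 = -4906783433/2187696*3302 = -8101099447883/1093848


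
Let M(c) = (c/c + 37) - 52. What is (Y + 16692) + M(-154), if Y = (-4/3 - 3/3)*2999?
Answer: 29041/3 ≈ 9680.3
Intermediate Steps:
M(c) = -14 (M(c) = (1 + 37) - 52 = 38 - 52 = -14)
Y = -20993/3 (Y = (-4*1/3 - 3*1/3)*2999 = (-4/3 - 1)*2999 = -7/3*2999 = -20993/3 ≈ -6997.7)
(Y + 16692) + M(-154) = (-20993/3 + 16692) - 14 = 29083/3 - 14 = 29041/3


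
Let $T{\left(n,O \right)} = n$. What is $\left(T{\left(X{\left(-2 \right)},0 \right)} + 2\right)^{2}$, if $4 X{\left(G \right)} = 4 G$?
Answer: $0$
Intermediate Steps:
$X{\left(G \right)} = G$ ($X{\left(G \right)} = \frac{4 G}{4} = G$)
$\left(T{\left(X{\left(-2 \right)},0 \right)} + 2\right)^{2} = \left(-2 + 2\right)^{2} = 0^{2} = 0$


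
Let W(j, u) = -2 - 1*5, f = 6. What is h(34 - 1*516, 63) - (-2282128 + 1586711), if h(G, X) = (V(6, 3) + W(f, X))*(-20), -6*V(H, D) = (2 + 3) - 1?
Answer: 2086711/3 ≈ 6.9557e+5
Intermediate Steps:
V(H, D) = -2/3 (V(H, D) = -((2 + 3) - 1)/6 = -(5 - 1)/6 = -1/6*4 = -2/3)
W(j, u) = -7 (W(j, u) = -2 - 5 = -7)
h(G, X) = 460/3 (h(G, X) = (-2/3 - 7)*(-20) = -23/3*(-20) = 460/3)
h(34 - 1*516, 63) - (-2282128 + 1586711) = 460/3 - (-2282128 + 1586711) = 460/3 - 1*(-695417) = 460/3 + 695417 = 2086711/3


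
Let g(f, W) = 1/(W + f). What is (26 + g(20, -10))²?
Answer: 68121/100 ≈ 681.21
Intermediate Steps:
(26 + g(20, -10))² = (26 + 1/(-10 + 20))² = (26 + 1/10)² = (26 + ⅒)² = (261/10)² = 68121/100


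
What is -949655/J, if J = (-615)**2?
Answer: -189931/75645 ≈ -2.5108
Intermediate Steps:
J = 378225
-949655/J = -949655/378225 = -949655*1/378225 = -189931/75645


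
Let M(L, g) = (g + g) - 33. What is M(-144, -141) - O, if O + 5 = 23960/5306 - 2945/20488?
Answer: -17087578995/54354664 ≈ -314.37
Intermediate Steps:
M(L, g) = -33 + 2*g (M(L, g) = 2*g - 33 = -33 + 2*g)
O = -34140165/54354664 (O = -5 + (23960/5306 - 2945/20488) = -5 + (23960*(1/5306) - 2945*1/20488) = -5 + (11980/2653 - 2945/20488) = -5 + 237633155/54354664 = -34140165/54354664 ≈ -0.62810)
M(-144, -141) - O = (-33 + 2*(-141)) - 1*(-34140165/54354664) = (-33 - 282) + 34140165/54354664 = -315 + 34140165/54354664 = -17087578995/54354664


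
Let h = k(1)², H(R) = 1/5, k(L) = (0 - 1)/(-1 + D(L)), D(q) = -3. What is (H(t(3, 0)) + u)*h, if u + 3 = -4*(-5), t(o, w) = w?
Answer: 43/40 ≈ 1.0750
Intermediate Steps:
k(L) = ¼ (k(L) = (0 - 1)/(-1 - 3) = -1/(-4) = -1*(-¼) = ¼)
u = 17 (u = -3 - 4*(-5) = -3 + 20 = 17)
H(R) = ⅕
h = 1/16 (h = (¼)² = 1/16 ≈ 0.062500)
(H(t(3, 0)) + u)*h = (⅕ + 17)*(1/16) = (86/5)*(1/16) = 43/40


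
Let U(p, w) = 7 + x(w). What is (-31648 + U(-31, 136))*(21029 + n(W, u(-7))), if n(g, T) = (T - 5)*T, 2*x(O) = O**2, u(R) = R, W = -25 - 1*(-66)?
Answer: -472783409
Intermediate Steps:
W = 41 (W = -25 + 66 = 41)
x(O) = O**2/2
U(p, w) = 7 + w**2/2
n(g, T) = T*(-5 + T) (n(g, T) = (-5 + T)*T = T*(-5 + T))
(-31648 + U(-31, 136))*(21029 + n(W, u(-7))) = (-31648 + (7 + (1/2)*136**2))*(21029 - 7*(-5 - 7)) = (-31648 + (7 + (1/2)*18496))*(21029 - 7*(-12)) = (-31648 + (7 + 9248))*(21029 + 84) = (-31648 + 9255)*21113 = -22393*21113 = -472783409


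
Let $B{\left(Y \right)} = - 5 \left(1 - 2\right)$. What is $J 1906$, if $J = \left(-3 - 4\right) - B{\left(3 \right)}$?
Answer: $-22872$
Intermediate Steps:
$B{\left(Y \right)} = 5$ ($B{\left(Y \right)} = \left(-5\right) \left(-1\right) = 5$)
$J = -12$ ($J = \left(-3 - 4\right) - 5 = -7 - 5 = -12$)
$J 1906 = \left(-12\right) 1906 = -22872$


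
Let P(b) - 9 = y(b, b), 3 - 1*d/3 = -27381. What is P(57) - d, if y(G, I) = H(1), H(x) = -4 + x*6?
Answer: -82141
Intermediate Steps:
d = 82152 (d = 9 - 3*(-27381) = 9 + 82143 = 82152)
H(x) = -4 + 6*x
y(G, I) = 2 (y(G, I) = -4 + 6*1 = -4 + 6 = 2)
P(b) = 11 (P(b) = 9 + 2 = 11)
P(57) - d = 11 - 1*82152 = 11 - 82152 = -82141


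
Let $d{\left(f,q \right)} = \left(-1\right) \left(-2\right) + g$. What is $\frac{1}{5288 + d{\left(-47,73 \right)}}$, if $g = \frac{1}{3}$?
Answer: $\frac{3}{15871} \approx 0.00018902$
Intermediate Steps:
$g = \frac{1}{3} \approx 0.33333$
$d{\left(f,q \right)} = \frac{7}{3}$ ($d{\left(f,q \right)} = \left(-1\right) \left(-2\right) + \frac{1}{3} = 2 + \frac{1}{3} = \frac{7}{3}$)
$\frac{1}{5288 + d{\left(-47,73 \right)}} = \frac{1}{5288 + \frac{7}{3}} = \frac{1}{\frac{15871}{3}} = \frac{3}{15871}$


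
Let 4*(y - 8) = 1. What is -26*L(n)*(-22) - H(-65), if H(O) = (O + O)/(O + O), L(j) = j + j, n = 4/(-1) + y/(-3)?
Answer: -7723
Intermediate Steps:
y = 33/4 (y = 8 + (¼)*1 = 8 + ¼ = 33/4 ≈ 8.2500)
n = -27/4 (n = 4/(-1) + (33/4)/(-3) = 4*(-1) + (33/4)*(-⅓) = -4 - 11/4 = -27/4 ≈ -6.7500)
L(j) = 2*j
H(O) = 1 (H(O) = (2*O)/((2*O)) = (2*O)*(1/(2*O)) = 1)
-26*L(n)*(-22) - H(-65) = -52*(-27)/4*(-22) - 1*1 = -26*(-27/2)*(-22) - 1 = 351*(-22) - 1 = -7722 - 1 = -7723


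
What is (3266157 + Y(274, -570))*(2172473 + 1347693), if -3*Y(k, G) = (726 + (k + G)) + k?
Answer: 34489766269322/3 ≈ 1.1497e+13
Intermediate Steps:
Y(k, G) = -242 - 2*k/3 - G/3 (Y(k, G) = -((726 + (k + G)) + k)/3 = -((726 + (G + k)) + k)/3 = -((726 + G + k) + k)/3 = -(726 + G + 2*k)/3 = -242 - 2*k/3 - G/3)
(3266157 + Y(274, -570))*(2172473 + 1347693) = (3266157 + (-242 - ⅔*274 - ⅓*(-570)))*(2172473 + 1347693) = (3266157 + (-242 - 548/3 + 190))*3520166 = (3266157 - 704/3)*3520166 = (9797767/3)*3520166 = 34489766269322/3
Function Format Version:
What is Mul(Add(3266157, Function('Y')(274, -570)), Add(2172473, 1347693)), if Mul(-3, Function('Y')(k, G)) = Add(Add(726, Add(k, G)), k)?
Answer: Rational(34489766269322, 3) ≈ 1.1497e+13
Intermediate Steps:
Function('Y')(k, G) = Add(-242, Mul(Rational(-2, 3), k), Mul(Rational(-1, 3), G)) (Function('Y')(k, G) = Mul(Rational(-1, 3), Add(Add(726, Add(k, G)), k)) = Mul(Rational(-1, 3), Add(Add(726, Add(G, k)), k)) = Mul(Rational(-1, 3), Add(Add(726, G, k), k)) = Mul(Rational(-1, 3), Add(726, G, Mul(2, k))) = Add(-242, Mul(Rational(-2, 3), k), Mul(Rational(-1, 3), G)))
Mul(Add(3266157, Function('Y')(274, -570)), Add(2172473, 1347693)) = Mul(Add(3266157, Add(-242, Mul(Rational(-2, 3), 274), Mul(Rational(-1, 3), -570))), Add(2172473, 1347693)) = Mul(Add(3266157, Add(-242, Rational(-548, 3), 190)), 3520166) = Mul(Add(3266157, Rational(-704, 3)), 3520166) = Mul(Rational(9797767, 3), 3520166) = Rational(34489766269322, 3)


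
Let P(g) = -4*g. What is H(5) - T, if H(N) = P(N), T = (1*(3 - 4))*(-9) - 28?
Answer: -1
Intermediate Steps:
T = -19 (T = (1*(-1))*(-9) - 28 = -1*(-9) - 28 = 9 - 28 = -19)
H(N) = -4*N
H(5) - T = -4*5 - 1*(-19) = -20 + 19 = -1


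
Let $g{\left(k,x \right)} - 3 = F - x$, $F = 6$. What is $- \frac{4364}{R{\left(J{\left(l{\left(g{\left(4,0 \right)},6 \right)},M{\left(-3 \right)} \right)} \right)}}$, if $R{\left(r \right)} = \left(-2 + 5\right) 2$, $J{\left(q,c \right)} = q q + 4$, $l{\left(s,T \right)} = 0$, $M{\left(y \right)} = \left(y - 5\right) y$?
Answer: $- \frac{2182}{3} \approx -727.33$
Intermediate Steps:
$M{\left(y \right)} = y \left(-5 + y\right)$ ($M{\left(y \right)} = \left(-5 + y\right) y = y \left(-5 + y\right)$)
$g{\left(k,x \right)} = 9 - x$ ($g{\left(k,x \right)} = 3 - \left(-6 + x\right) = 9 - x$)
$J{\left(q,c \right)} = 4 + q^{2}$ ($J{\left(q,c \right)} = q^{2} + 4 = 4 + q^{2}$)
$R{\left(r \right)} = 6$ ($R{\left(r \right)} = 3 \cdot 2 = 6$)
$- \frac{4364}{R{\left(J{\left(l{\left(g{\left(4,0 \right)},6 \right)},M{\left(-3 \right)} \right)} \right)}} = - \frac{4364}{6} = \left(-4364\right) \frac{1}{6} = - \frac{2182}{3}$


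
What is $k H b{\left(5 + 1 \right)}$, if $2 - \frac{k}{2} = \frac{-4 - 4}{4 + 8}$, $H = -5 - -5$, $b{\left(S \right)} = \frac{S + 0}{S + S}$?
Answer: $0$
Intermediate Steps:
$b{\left(S \right)} = \frac{1}{2}$ ($b{\left(S \right)} = \frac{S}{2 S} = S \frac{1}{2 S} = \frac{1}{2}$)
$H = 0$ ($H = -5 + 5 = 0$)
$k = \frac{16}{3}$ ($k = 4 - 2 \frac{-4 - 4}{4 + 8} = 4 - 2 \left(- \frac{8}{12}\right) = 4 - 2 \left(\left(-8\right) \frac{1}{12}\right) = 4 - - \frac{4}{3} = 4 + \frac{4}{3} = \frac{16}{3} \approx 5.3333$)
$k H b{\left(5 + 1 \right)} = \frac{16}{3} \cdot 0 \cdot \frac{1}{2} = 0 \cdot \frac{1}{2} = 0$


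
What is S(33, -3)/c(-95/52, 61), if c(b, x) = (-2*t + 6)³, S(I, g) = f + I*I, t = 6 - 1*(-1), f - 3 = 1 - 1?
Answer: -273/128 ≈ -2.1328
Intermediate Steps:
f = 3 (f = 3 + (1 - 1) = 3 + 0 = 3)
t = 7 (t = 6 + 1 = 7)
S(I, g) = 3 + I² (S(I, g) = 3 + I*I = 3 + I²)
c(b, x) = -512 (c(b, x) = (-2*7 + 6)³ = (-14 + 6)³ = (-8)³ = -512)
S(33, -3)/c(-95/52, 61) = (3 + 33²)/(-512) = (3 + 1089)*(-1/512) = 1092*(-1/512) = -273/128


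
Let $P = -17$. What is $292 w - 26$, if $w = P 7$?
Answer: $-34774$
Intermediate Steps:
$w = -119$ ($w = \left(-17\right) 7 = -119$)
$292 w - 26 = 292 \left(-119\right) - 26 = -34748 - 26 = -34774$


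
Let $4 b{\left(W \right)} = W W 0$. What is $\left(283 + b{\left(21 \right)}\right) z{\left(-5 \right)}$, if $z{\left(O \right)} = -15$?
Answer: $-4245$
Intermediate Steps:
$b{\left(W \right)} = 0$ ($b{\left(W \right)} = \frac{W W 0}{4} = \frac{W^{2} \cdot 0}{4} = \frac{1}{4} \cdot 0 = 0$)
$\left(283 + b{\left(21 \right)}\right) z{\left(-5 \right)} = \left(283 + 0\right) \left(-15\right) = 283 \left(-15\right) = -4245$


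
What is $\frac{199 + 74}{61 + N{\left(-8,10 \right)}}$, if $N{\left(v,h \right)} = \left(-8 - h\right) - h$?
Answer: $\frac{91}{11} \approx 8.2727$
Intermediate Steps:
$N{\left(v,h \right)} = -8 - 2 h$
$\frac{199 + 74}{61 + N{\left(-8,10 \right)}} = \frac{199 + 74}{61 - 28} = \frac{273}{61 - 28} = \frac{273}{33} = 273 \cdot \frac{1}{33} = \frac{91}{11}$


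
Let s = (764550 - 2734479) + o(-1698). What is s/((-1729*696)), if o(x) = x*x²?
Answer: 1632550107/401128 ≈ 4069.9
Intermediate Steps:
o(x) = x³
s = -4897650321 (s = (764550 - 2734479) + (-1698)³ = -1969929 - 4895680392 = -4897650321)
s/((-1729*696)) = -4897650321/((-1729*696)) = -4897650321/(-1203384) = -4897650321*(-1/1203384) = 1632550107/401128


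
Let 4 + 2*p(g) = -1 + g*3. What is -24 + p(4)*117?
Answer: 771/2 ≈ 385.50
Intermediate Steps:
p(g) = -5/2 + 3*g/2 (p(g) = -2 + (-1 + g*3)/2 = -2 + (-1 + 3*g)/2 = -2 + (-1/2 + 3*g/2) = -5/2 + 3*g/2)
-24 + p(4)*117 = -24 + (-5/2 + (3/2)*4)*117 = -24 + (-5/2 + 6)*117 = -24 + (7/2)*117 = -24 + 819/2 = 771/2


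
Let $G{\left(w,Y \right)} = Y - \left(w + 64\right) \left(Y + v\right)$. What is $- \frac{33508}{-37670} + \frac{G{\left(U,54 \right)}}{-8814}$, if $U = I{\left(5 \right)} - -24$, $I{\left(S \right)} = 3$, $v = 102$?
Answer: $\frac{69005721}{27668615} \approx 2.494$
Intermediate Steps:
$U = 27$ ($U = 3 - -24 = 3 + 24 = 27$)
$G{\left(w,Y \right)} = Y - \left(64 + w\right) \left(102 + Y\right)$ ($G{\left(w,Y \right)} = Y - \left(w + 64\right) \left(Y + 102\right) = Y - \left(64 + w\right) \left(102 + Y\right)$)
$- \frac{33508}{-37670} + \frac{G{\left(U,54 \right)}}{-8814} = - \frac{33508}{-37670} + \frac{-6528 - 2754 - 3402 - 54 \cdot 27}{-8814} = \left(-33508\right) \left(- \frac{1}{37670}\right) + \left(-6528 - 2754 - 3402 - 1458\right) \left(- \frac{1}{8814}\right) = \frac{16754}{18835} - - \frac{2357}{1469} = \frac{16754}{18835} + \frac{2357}{1469} = \frac{69005721}{27668615}$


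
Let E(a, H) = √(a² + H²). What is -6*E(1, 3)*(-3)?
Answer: 18*√10 ≈ 56.921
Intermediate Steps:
E(a, H) = √(H² + a²)
-6*E(1, 3)*(-3) = -6*√(3² + 1²)*(-3) = -6*√(9 + 1)*(-3) = -6*√10*(-3) = 18*√10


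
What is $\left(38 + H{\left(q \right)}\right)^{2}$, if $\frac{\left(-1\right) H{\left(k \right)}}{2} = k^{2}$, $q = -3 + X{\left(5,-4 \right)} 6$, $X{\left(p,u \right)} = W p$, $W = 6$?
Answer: $3921264400$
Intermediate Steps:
$X{\left(p,u \right)} = 6 p$
$q = 177$ ($q = -3 + 6 \cdot 5 \cdot 6 = -3 + 30 \cdot 6 = -3 + 180 = 177$)
$H{\left(k \right)} = - 2 k^{2}$
$\left(38 + H{\left(q \right)}\right)^{2} = \left(38 - 2 \cdot 177^{2}\right)^{2} = \left(38 - 62658\right)^{2} = \left(-62620\right)^{2} = 3921264400$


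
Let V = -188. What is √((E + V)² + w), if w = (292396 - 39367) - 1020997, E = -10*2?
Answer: 4*I*√45294 ≈ 851.3*I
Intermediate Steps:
E = -20
w = -767968 (w = 253029 - 1020997 = -767968)
√((E + V)² + w) = √((-20 - 188)² - 767968) = √((-208)² - 767968) = √(43264 - 767968) = √(-724704) = 4*I*√45294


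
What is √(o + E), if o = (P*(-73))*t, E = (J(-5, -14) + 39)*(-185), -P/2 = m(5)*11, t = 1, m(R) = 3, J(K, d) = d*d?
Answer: I*√38657 ≈ 196.61*I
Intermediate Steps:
J(K, d) = d²
P = -66 (P = -6*11 = -2*33 = -66)
E = -43475 (E = ((-14)² + 39)*(-185) = (196 + 39)*(-185) = 235*(-185) = -43475)
o = 4818 (o = -66*(-73)*1 = 4818*1 = 4818)
√(o + E) = √(4818 - 43475) = √(-38657) = I*√38657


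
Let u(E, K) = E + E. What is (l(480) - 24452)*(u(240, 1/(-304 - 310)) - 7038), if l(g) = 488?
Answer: 157155912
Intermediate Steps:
u(E, K) = 2*E
(l(480) - 24452)*(u(240, 1/(-304 - 310)) - 7038) = (488 - 24452)*(2*240 - 7038) = -23964*(480 - 7038) = -23964*(-6558) = 157155912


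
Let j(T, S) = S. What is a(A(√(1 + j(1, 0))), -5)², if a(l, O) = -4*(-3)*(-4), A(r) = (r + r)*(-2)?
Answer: 2304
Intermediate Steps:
A(r) = -4*r (A(r) = (2*r)*(-2) = -4*r)
a(l, O) = -48 (a(l, O) = 12*(-4) = -48)
a(A(√(1 + j(1, 0))), -5)² = (-48)² = 2304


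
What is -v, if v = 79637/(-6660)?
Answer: 79637/6660 ≈ 11.958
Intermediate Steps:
v = -79637/6660 (v = 79637*(-1/6660) = -79637/6660 ≈ -11.958)
-v = -1*(-79637/6660) = 79637/6660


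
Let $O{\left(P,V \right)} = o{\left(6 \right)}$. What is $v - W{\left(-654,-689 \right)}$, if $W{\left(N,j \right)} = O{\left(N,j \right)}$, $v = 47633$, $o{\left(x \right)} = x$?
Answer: $47627$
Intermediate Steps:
$O{\left(P,V \right)} = 6$
$W{\left(N,j \right)} = 6$
$v - W{\left(-654,-689 \right)} = 47633 - 6 = 47627$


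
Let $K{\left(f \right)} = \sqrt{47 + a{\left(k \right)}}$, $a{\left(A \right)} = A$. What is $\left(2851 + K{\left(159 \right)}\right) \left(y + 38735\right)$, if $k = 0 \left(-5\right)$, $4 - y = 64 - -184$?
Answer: $109737841 + 38491 \sqrt{47} \approx 1.1 \cdot 10^{8}$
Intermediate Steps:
$y = -244$ ($y = 4 - \left(64 - -184\right) = 4 - \left(64 + 184\right) = 4 - 248 = -244$)
$k = 0$
$K{\left(f \right)} = \sqrt{47}$ ($K{\left(f \right)} = \sqrt{47 + 0} = \sqrt{47}$)
$\left(2851 + K{\left(159 \right)}\right) \left(y + 38735\right) = \left(2851 + \sqrt{47}\right) \left(-244 + 38735\right) = \left(2851 + \sqrt{47}\right) 38491 = 109737841 + 38491 \sqrt{47}$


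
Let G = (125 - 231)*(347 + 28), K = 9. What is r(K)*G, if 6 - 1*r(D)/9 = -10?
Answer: -5724000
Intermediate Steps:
r(D) = 144 (r(D) = 54 - 9*(-10) = 54 + 90 = 144)
G = -39750 (G = -106*375 = -39750)
r(K)*G = 144*(-39750) = -5724000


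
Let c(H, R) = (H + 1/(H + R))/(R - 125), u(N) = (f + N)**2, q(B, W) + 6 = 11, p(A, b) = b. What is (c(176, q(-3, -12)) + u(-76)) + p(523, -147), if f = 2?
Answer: 38571341/7240 ≈ 5327.5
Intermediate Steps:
q(B, W) = 5 (q(B, W) = -6 + 11 = 5)
u(N) = (2 + N)**2
c(H, R) = (H + 1/(H + R))/(-125 + R)
(c(176, q(-3, -12)) + u(-76)) + p(523, -147) = ((1 + 176**2 + 176*5)/(5**2 - 125*176 - 125*5 + 176*5) + (2 - 76)**2) - 147 = ((1 + 30976 + 880)/(25 - 22000 - 625 + 880) + (-74)**2) - 147 = (31857/(-21720) + 5476) - 147 = (-1/21720*31857 + 5476) - 147 = (-10619/7240 + 5476) - 147 = 39635621/7240 - 147 = 38571341/7240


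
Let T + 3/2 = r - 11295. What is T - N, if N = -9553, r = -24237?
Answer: -51961/2 ≈ -25981.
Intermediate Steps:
T = -71067/2 (T = -3/2 + (-24237 - 11295) = -3/2 - 35532 = -71067/2 ≈ -35534.)
T - N = -71067/2 - 1*(-9553) = -71067/2 + 9553 = -51961/2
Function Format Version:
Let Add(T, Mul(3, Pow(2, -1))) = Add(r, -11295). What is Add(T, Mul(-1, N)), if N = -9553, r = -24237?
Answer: Rational(-51961, 2) ≈ -25981.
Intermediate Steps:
T = Rational(-71067, 2) (T = Add(Rational(-3, 2), Add(-24237, -11295)) = Add(Rational(-3, 2), -35532) = Rational(-71067, 2) ≈ -35534.)
Add(T, Mul(-1, N)) = Add(Rational(-71067, 2), Mul(-1, -9553)) = Add(Rational(-71067, 2), 9553) = Rational(-51961, 2)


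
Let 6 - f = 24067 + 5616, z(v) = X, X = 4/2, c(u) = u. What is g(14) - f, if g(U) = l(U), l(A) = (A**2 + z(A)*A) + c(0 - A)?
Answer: 29887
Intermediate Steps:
X = 2 (X = 4*(1/2) = 2)
z(v) = 2
f = -29677 (f = 6 - (24067 + 5616) = 6 - 1*29683 = 6 - 29683 = -29677)
l(A) = A + A**2 (l(A) = (A**2 + 2*A) + (0 - A) = (A**2 + 2*A) - A = A + A**2)
g(U) = U*(1 + U)
g(14) - f = 14*(1 + 14) - 1*(-29677) = 14*15 + 29677 = 210 + 29677 = 29887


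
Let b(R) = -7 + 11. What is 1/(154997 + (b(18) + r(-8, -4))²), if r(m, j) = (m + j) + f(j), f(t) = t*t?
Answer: 1/155061 ≈ 6.4491e-6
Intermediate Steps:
f(t) = t²
b(R) = 4
r(m, j) = j + m + j² (r(m, j) = (m + j) + j² = (j + m) + j² = j + m + j²)
1/(154997 + (b(18) + r(-8, -4))²) = 1/(154997 + (4 + (-4 - 8 + (-4)²))²) = 1/(154997 + (4 + (-4 - 8 + 16))²) = 1/(154997 + (4 + 4)²) = 1/(154997 + 8²) = 1/(154997 + 64) = 1/155061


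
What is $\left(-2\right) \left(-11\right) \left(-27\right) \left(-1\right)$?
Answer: $594$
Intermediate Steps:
$\left(-2\right) \left(-11\right) \left(-27\right) \left(-1\right) = 22 \left(-27\right) \left(-1\right) = \left(-594\right) \left(-1\right) = 594$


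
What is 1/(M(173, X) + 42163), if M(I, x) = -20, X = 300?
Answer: 1/42143 ≈ 2.3729e-5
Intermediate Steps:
1/(M(173, X) + 42163) = 1/(-20 + 42163) = 1/42143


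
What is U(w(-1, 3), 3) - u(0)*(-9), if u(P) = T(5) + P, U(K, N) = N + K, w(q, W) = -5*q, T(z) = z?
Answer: 53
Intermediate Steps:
U(K, N) = K + N
u(P) = 5 + P
U(w(-1, 3), 3) - u(0)*(-9) = (-5*(-1) + 3) - (5 + 0)*(-9) = (5 + 3) - 5*(-9) = 8 - 1*(-45) = 8 + 45 = 53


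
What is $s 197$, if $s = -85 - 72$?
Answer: $-30929$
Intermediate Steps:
$s = -157$ ($s = -85 - 72 = -157$)
$s 197 = \left(-157\right) 197 = -30929$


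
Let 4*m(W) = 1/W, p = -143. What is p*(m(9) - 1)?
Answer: 5005/36 ≈ 139.03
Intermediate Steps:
m(W) = 1/(4*W)
p*(m(9) - 1) = -143*((1/4)/9 - 1) = -143*((1/4)*(1/9) - 1) = -143*(1/36 - 1) = -143*(-35/36) = 5005/36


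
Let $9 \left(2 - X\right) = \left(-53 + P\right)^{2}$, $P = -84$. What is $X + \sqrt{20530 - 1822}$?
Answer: $- \frac{18751}{9} + 2 \sqrt{4677} \approx -1946.7$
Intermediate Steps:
$X = - \frac{18751}{9}$ ($X = 2 - \frac{\left(-53 - 84\right)^{2}}{9} = 2 - \frac{\left(-137\right)^{2}}{9} = 2 - \frac{18769}{9} = - \frac{18751}{9} \approx -2083.4$)
$X + \sqrt{20530 - 1822} = - \frac{18751}{9} + \sqrt{20530 - 1822} = - \frac{18751}{9} + \sqrt{18708} = - \frac{18751}{9} + 2 \sqrt{4677}$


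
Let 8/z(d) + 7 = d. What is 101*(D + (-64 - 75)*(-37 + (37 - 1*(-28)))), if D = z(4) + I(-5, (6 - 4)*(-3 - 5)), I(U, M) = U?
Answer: -1181599/3 ≈ -3.9387e+5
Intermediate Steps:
z(d) = 8/(-7 + d)
D = -23/3 (D = 8/(-7 + 4) - 5 = 8/(-3) - 5 = 8*(-⅓) - 5 = -8/3 - 5 = -23/3 ≈ -7.6667)
101*(D + (-64 - 75)*(-37 + (37 - 1*(-28)))) = 101*(-23/3 + (-64 - 75)*(-37 + (37 - 1*(-28)))) = 101*(-23/3 - 139*(-37 + (37 + 28))) = 101*(-23/3 - 139*(-37 + 65)) = 101*(-23/3 - 139*28) = 101*(-23/3 - 3892) = 101*(-11699/3) = -1181599/3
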